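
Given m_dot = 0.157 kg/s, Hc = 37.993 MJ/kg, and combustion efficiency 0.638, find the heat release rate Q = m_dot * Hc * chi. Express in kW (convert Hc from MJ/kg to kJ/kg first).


Hc = 37.993 MJ/kg = 37.993 * 1000 kJ/kg = 37993 kJ/kg
Q = 0.157 kg/s * 37993 kJ/kg * 0.638 = 3805.6 kW

3805.6 kW


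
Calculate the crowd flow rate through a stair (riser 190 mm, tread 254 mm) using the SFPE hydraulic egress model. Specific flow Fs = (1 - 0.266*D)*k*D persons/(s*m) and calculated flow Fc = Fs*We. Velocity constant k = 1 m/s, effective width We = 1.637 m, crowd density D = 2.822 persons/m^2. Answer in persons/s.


1 - 0.266*D = 1 - 0.266*2.822 = 0.24935
Fs = 0.24935 * 1 * 2.822 = 0.70366 persons/(s*m)
Fc = 0.70366 * 1.637 = 1.1519 persons/s

1.1519 persons/s


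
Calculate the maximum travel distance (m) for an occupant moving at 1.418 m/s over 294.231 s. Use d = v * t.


d = 1.418 * 294.231 = 417.22 m

417.22 m


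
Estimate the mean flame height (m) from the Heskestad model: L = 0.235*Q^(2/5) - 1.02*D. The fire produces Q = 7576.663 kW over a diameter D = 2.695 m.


Q^(2/5) = 35.628
0.235 * Q^(2/5) = 8.3726
1.02 * D = 2.7489
L = 5.6237 m

5.6237 m


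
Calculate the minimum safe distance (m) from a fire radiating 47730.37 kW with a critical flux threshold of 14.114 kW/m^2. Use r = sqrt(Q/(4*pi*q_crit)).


4*pi*q_crit = 177.36
Q/(4*pi*q_crit) = 269.11
r = sqrt(269.11) = 16.405 m

16.405 m


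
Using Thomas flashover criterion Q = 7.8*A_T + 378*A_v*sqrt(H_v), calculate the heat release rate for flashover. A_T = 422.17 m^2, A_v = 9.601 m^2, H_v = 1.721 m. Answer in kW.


7.8*A_T = 3292.926
sqrt(H_v) = 1.3119
378*A_v*sqrt(H_v) = 4761.0
Q = 3292.926 + 4761.0 = 8053.9 kW

8053.9 kW


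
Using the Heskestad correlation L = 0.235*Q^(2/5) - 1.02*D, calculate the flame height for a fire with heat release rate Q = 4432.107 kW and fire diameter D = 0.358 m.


Q^(2/5) = 28.750
0.235 * Q^(2/5) = 6.7563
1.02 * D = 0.36516
L = 6.3912 m

6.3912 m


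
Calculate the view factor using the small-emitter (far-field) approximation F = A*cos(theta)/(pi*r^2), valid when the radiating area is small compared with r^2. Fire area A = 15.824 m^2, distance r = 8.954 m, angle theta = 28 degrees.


cos(28 deg) = 0.88295
pi*r^2 = 251.87
F = 15.824 * 0.88295 / 251.87 = 0.055471

0.055471


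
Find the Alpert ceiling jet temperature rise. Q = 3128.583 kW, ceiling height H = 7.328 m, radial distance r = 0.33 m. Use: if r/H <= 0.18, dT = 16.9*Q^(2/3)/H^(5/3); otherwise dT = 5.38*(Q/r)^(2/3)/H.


r/H = 0.33 / 7.328 = 0.045033
r/H <= 0.18, so dT = 16.9*Q^(2/3)/H^(5/3)
Q^(2/3) = 213.91
H^(5/3) = 27.647
dT = 16.9 * 213.91 / 27.647 = 130.76 K

130.76 K


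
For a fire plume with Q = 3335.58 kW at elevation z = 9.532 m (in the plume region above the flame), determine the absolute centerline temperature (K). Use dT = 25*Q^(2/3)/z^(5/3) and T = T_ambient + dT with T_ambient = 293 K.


Q^(2/3) = 223.24
z^(5/3) = 42.852
dT = 25 * 223.24 / 42.852 = 130.24 K
T = 293 + 130.24 = 423.24 K

423.24 K


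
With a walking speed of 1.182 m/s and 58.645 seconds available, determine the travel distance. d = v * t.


d = 1.182 * 58.645 = 69.318 m

69.318 m


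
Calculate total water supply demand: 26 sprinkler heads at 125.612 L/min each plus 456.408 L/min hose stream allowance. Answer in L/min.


Sprinkler demand = 26 * 125.612 = 3265.912 L/min
Total = 3265.912 + 456.408 = 3722.32 L/min

3722.32 L/min


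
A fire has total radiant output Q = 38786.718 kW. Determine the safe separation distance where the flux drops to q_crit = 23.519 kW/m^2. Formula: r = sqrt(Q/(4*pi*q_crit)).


4*pi*q_crit = 295.55
Q/(4*pi*q_crit) = 131.24
r = sqrt(131.24) = 11.456 m

11.456 m


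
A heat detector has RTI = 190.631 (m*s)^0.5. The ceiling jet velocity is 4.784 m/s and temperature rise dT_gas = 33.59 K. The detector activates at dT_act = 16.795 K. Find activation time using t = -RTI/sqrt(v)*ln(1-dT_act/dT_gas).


dT_act/dT_gas = 0.5
ln(1 - 0.5) = -0.69315
t = -190.631 / sqrt(4.784) * -0.69315 = 60.412 s

60.412 s


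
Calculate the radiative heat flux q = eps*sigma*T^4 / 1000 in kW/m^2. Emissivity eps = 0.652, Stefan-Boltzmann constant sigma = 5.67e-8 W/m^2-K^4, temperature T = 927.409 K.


T^4 = 7.3975e+11
q = 0.652 * 5.67e-8 * 7.3975e+11 / 1000 = 27.347 kW/m^2

27.347 kW/m^2


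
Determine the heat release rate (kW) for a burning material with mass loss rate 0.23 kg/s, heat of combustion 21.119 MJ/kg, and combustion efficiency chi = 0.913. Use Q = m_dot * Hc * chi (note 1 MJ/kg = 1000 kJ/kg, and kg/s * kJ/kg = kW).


Hc = 21.119 MJ/kg = 21.119 * 1000 kJ/kg = 21119 kJ/kg
Q = 0.23 kg/s * 21119 kJ/kg * 0.913 = 4434.8 kW

4434.8 kW


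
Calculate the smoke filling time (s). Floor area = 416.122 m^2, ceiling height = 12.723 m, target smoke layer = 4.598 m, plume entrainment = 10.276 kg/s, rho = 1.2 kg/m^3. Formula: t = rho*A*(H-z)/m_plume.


H - z = 8.125 m
t = 1.2 * 416.122 * 8.125 / 10.276 = 394.82 s

394.82 s


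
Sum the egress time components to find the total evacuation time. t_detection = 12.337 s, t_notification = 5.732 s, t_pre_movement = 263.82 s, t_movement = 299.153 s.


Total = 12.337 + 5.732 + 263.82 + 299.153 = 581.042 s

581.042 s


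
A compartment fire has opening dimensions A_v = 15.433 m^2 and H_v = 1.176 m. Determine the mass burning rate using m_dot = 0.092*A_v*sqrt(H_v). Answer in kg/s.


sqrt(H_v) = 1.0844
m_dot = 0.092 * 15.433 * 1.0844 = 1.5397 kg/s

1.5397 kg/s


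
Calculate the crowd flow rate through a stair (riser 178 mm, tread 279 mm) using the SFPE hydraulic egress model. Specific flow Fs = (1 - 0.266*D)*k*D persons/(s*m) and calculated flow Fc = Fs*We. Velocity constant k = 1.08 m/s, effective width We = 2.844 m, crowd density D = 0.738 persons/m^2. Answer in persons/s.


1 - 0.266*D = 1 - 0.266*0.738 = 0.80369
Fs = 0.80369 * 1.08 * 0.738 = 0.64057 persons/(s*m)
Fc = 0.64057 * 2.844 = 1.8218 persons/s

1.8218 persons/s


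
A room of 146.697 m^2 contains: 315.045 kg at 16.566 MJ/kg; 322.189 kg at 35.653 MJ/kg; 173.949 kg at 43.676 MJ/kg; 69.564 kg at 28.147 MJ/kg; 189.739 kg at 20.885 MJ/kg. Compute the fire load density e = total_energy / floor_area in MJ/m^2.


Total energy = 315.045*16.566 + 322.189*35.653 + 173.949*43.676 + 69.564*28.147 + 189.739*20.885
= 5219.035 + 11487.00 + 7597.397 + 1958.018 + 3962.699
= 30224.15 MJ
e = 30224.15 / 146.697 = 206.03 MJ/m^2

206.03 MJ/m^2


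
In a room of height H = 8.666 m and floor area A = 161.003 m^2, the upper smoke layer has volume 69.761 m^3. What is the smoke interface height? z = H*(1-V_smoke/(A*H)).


V/(A*H) = 0.049999
1 - 0.049999 = 0.95000
z = 8.666 * 0.95000 = 8.2327 m

8.2327 m


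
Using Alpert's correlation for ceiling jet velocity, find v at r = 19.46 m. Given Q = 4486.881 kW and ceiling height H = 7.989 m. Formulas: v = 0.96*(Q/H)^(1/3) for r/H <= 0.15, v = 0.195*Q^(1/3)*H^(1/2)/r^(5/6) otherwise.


r/H = 19.46 / 7.989 = 2.4358
r/H > 0.15, so v = 0.195*Q^(1/3)*H^(1/2)/r^(5/6)
Q^(1/3) = 16.494
H^(1/2) = 2.8265
r^(5/6) = 11.865
v = 0.195 * 16.494 * 2.8265 / 11.865 = 0.76614 m/s

0.76614 m/s


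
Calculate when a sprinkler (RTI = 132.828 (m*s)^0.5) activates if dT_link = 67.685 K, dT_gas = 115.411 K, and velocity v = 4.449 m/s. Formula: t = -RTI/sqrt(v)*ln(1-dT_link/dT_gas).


dT_link/dT_gas = 0.58647
ln(1 - 0.58647) = -0.88302
t = -132.828 / sqrt(4.449) * -0.88302 = 55.607 s

55.607 s


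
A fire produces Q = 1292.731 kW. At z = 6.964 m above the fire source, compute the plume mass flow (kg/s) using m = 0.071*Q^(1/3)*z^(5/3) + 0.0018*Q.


Q^(1/3) = 10.894
z^(5/3) = 25.396
First term = 0.071 * 10.894 * 25.396 = 19.642
Second term = 0.0018 * 1292.731 = 2.3269
m = 21.969 kg/s

21.969 kg/s


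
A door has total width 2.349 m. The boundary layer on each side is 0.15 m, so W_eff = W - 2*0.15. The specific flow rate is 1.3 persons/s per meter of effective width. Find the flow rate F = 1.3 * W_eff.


W_eff = 2.349 - 0.30 = 2.049 m
F = 1.3 * 2.049 = 2.6637 persons/s

2.6637 persons/s


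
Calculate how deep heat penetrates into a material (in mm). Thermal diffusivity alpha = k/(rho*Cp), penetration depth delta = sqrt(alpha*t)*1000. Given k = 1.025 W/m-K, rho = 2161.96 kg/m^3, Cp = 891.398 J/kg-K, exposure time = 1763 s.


alpha = 1.025 / (2161.96 * 891.398) = 5.3187e-07 m^2/s
alpha * t = 0.00093768
delta = sqrt(0.00093768) * 1000 = 30.622 mm

30.622 mm


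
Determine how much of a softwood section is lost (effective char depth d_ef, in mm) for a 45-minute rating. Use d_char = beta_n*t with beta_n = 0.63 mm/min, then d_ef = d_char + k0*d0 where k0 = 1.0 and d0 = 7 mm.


d_char = 0.63 * 45 = 28.35 mm
d_ef = 28.35 + 1.0*7 = 35.35 mm

35.35 mm


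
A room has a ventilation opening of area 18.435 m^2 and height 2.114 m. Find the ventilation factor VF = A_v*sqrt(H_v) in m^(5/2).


sqrt(H_v) = 1.4540
VF = 18.435 * 1.4540 = 26.804 m^(5/2)

26.804 m^(5/2)


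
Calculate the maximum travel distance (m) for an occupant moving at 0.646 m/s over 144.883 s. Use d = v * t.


d = 0.646 * 144.883 = 93.594 m

93.594 m


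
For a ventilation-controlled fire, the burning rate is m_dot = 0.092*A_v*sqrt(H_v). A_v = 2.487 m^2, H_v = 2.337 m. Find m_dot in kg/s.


sqrt(H_v) = 1.5287
m_dot = 0.092 * 2.487 * 1.5287 = 0.34978 kg/s

0.34978 kg/s


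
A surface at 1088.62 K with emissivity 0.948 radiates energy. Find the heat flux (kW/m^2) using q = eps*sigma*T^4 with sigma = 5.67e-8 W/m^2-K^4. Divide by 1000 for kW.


T^4 = 1.4044e+12
q = 0.948 * 5.67e-8 * 1.4044e+12 / 1000 = 75.491 kW/m^2

75.491 kW/m^2


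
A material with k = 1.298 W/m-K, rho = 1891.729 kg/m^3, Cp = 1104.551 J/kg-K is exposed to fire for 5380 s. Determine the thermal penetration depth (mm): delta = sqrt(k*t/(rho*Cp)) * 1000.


alpha = 1.298 / (1891.729 * 1104.551) = 6.2120e-07 m^2/s
alpha * t = 0.0033420
delta = sqrt(0.0033420) * 1000 = 57.810 mm

57.810 mm


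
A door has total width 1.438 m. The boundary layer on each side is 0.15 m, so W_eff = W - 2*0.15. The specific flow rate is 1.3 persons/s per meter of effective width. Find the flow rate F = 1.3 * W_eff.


W_eff = 1.438 - 0.30 = 1.138 m
F = 1.3 * 1.138 = 1.4794 persons/s

1.4794 persons/s


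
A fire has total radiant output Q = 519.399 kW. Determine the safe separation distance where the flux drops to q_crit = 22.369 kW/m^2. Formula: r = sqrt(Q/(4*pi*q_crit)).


4*pi*q_crit = 281.10
Q/(4*pi*q_crit) = 1.8478
r = sqrt(1.8478) = 1.3593 m

1.3593 m


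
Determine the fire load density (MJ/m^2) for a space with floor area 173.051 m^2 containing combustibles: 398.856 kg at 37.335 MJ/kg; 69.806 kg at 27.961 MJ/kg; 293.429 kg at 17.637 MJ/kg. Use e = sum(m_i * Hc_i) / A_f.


Total energy = 398.856*37.335 + 69.806*27.961 + 293.429*17.637
= 14891.29 + 1951.846 + 5175.207
= 22018.34 MJ
e = 22018.34 / 173.051 = 127.24 MJ/m^2

127.24 MJ/m^2


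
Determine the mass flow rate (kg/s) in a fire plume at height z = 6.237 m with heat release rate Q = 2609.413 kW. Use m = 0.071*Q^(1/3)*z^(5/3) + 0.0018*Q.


Q^(1/3) = 13.767
z^(5/3) = 21.133
First term = 0.071 * 13.767 * 21.133 = 20.657
Second term = 0.0018 * 2609.413 = 4.6969
m = 25.354 kg/s

25.354 kg/s


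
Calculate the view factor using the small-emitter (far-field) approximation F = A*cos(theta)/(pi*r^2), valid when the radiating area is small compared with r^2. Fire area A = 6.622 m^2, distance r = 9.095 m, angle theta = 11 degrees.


cos(11 deg) = 0.98163
pi*r^2 = 259.87
F = 6.622 * 0.98163 / 259.87 = 0.025014

0.025014


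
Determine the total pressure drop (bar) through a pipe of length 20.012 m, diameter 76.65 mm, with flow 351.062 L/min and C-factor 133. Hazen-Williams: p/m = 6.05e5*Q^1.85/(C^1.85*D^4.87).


Q^1.85 = 51163
C^1.85 = 8494.3
D^4.87 = 1.5051e+09
p/m = 0.0024211 bar/m
p_total = 0.0024211 * 20.012 = 0.048451 bar

0.048451 bar


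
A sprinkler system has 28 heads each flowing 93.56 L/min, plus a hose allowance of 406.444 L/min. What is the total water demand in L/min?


Sprinkler demand = 28 * 93.56 = 2619.68 L/min
Total = 2619.68 + 406.444 = 3026.124 L/min

3026.124 L/min


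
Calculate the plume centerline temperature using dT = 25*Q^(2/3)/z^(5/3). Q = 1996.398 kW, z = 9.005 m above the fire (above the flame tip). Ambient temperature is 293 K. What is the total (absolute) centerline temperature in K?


Q^(2/3) = 158.55
z^(5/3) = 38.977
dT = 25 * 158.55 / 38.977 = 101.69 K
T = 293 + 101.69 = 394.69 K

394.69 K


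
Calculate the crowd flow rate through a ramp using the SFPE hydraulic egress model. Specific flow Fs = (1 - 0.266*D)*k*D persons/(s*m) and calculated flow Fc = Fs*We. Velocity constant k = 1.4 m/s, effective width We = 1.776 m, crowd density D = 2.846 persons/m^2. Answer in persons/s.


1 - 0.266*D = 1 - 0.266*2.846 = 0.24296
Fs = 0.24296 * 1.4 * 2.846 = 0.96807 persons/(s*m)
Fc = 0.96807 * 1.776 = 1.7193 persons/s

1.7193 persons/s


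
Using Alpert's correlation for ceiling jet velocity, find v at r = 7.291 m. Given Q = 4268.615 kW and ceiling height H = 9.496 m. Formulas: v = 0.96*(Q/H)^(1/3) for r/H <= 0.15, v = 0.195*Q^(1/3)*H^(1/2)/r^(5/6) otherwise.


r/H = 7.291 / 9.496 = 0.76780
r/H > 0.15, so v = 0.195*Q^(1/3)*H^(1/2)/r^(5/6)
Q^(1/3) = 16.222
H^(1/2) = 3.0816
r^(5/6) = 5.2359
v = 0.195 * 16.222 * 3.0816 / 5.2359 = 1.8617 m/s

1.8617 m/s


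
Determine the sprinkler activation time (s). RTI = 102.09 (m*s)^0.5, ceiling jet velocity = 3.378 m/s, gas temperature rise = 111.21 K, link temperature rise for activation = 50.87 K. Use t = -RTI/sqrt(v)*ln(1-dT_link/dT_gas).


dT_link/dT_gas = 0.45742
ln(1 - 0.45742) = -0.61143
t = -102.09 / sqrt(3.378) * -0.61143 = 33.962 s

33.962 s


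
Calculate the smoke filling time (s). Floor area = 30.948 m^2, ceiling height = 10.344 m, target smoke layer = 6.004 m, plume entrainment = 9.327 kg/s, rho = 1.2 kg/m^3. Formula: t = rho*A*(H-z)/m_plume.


H - z = 4.34 m
t = 1.2 * 30.948 * 4.34 / 9.327 = 17.281 s

17.281 s


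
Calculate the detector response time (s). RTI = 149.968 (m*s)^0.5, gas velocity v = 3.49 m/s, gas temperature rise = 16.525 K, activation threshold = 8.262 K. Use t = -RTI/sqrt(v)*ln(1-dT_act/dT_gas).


dT_act/dT_gas = 0.49997
ln(1 - 0.49997) = -0.69309
t = -149.968 / sqrt(3.49) * -0.69309 = 55.638 s

55.638 s


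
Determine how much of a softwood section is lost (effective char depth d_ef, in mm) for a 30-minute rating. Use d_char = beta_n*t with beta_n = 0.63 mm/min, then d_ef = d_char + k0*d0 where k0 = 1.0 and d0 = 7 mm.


d_char = 0.63 * 30 = 18.9 mm
d_ef = 18.9 + 1.0*7 = 25.9 mm

25.9 mm


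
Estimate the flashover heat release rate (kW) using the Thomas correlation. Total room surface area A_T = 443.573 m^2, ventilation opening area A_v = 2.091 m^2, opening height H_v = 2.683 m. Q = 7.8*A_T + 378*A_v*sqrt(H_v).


7.8*A_T = 3459.9
sqrt(H_v) = 1.6380
378*A_v*sqrt(H_v) = 1294.7
Q = 3459.9 + 1294.7 = 4754.5 kW

4754.5 kW


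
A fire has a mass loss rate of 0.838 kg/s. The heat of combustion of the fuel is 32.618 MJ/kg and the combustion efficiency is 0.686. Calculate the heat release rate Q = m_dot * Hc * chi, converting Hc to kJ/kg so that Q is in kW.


Hc = 32.618 MJ/kg = 32.618 * 1000 kJ/kg = 32618 kJ/kg
Q = 0.838 kg/s * 32618 kJ/kg * 0.686 = 18751 kW

18751 kW


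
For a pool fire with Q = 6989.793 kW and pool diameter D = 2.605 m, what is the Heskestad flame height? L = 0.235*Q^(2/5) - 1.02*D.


Q^(2/5) = 34.497
0.235 * Q^(2/5) = 8.1069
1.02 * D = 2.6571
L = 5.4498 m

5.4498 m


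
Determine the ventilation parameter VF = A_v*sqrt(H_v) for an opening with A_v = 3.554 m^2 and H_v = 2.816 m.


sqrt(H_v) = 1.6781
VF = 3.554 * 1.6781 = 5.9639 m^(5/2)

5.9639 m^(5/2)


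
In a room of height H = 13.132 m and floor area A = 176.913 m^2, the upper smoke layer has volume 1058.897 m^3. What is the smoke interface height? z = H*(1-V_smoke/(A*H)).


V/(A*H) = 0.45579
1 - 0.45579 = 0.54421
z = 13.132 * 0.54421 = 7.1466 m

7.1466 m


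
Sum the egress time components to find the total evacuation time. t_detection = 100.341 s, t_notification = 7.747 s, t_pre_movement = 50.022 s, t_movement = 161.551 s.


Total = 100.341 + 7.747 + 50.022 + 161.551 = 319.661 s

319.661 s


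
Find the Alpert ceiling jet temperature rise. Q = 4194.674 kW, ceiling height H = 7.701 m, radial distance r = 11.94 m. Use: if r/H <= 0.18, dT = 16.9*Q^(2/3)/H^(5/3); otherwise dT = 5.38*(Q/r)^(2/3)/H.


r/H = 11.94 / 7.701 = 1.5504
r/H > 0.18, so dT = 5.38*(Q/r)^(2/3)/H
Q/r = 351.31
(Q/r)^(2/3) = 49.789
dT = 5.38 * 49.789 / 7.701 = 34.783 K

34.783 K


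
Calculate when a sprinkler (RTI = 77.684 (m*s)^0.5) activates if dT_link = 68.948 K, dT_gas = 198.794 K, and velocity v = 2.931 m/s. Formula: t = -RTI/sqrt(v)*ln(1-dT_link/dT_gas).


dT_link/dT_gas = 0.34683
ln(1 - 0.34683) = -0.42592
t = -77.684 / sqrt(2.931) * -0.42592 = 19.326 s

19.326 s


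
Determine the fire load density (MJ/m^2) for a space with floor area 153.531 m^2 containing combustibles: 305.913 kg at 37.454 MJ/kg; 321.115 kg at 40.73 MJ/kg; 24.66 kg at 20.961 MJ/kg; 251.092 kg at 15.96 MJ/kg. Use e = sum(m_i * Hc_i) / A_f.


Total energy = 305.913*37.454 + 321.115*40.73 + 24.66*20.961 + 251.092*15.96
= 11457.67 + 13079.01 + 516.8983 + 4007.428
= 29061.01 MJ
e = 29061.01 / 153.531 = 189.28 MJ/m^2

189.28 MJ/m^2


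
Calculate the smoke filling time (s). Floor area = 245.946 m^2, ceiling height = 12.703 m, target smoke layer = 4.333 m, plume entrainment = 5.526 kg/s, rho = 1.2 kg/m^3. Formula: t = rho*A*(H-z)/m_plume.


H - z = 8.37 m
t = 1.2 * 245.946 * 8.37 / 5.526 = 447.03 s

447.03 s


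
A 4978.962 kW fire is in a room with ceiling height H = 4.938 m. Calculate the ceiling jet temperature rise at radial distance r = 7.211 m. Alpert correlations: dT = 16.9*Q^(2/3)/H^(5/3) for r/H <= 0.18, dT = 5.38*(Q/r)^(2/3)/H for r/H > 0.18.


r/H = 7.211 / 4.938 = 1.4603
r/H > 0.18, so dT = 5.38*(Q/r)^(2/3)/H
Q/r = 690.47
(Q/r)^(2/3) = 78.120
dT = 5.38 * 78.120 / 4.938 = 85.113 K

85.113 K


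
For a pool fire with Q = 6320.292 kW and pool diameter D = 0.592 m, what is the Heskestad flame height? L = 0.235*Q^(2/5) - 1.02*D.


Q^(2/5) = 33.136
0.235 * Q^(2/5) = 7.7869
1.02 * D = 0.60384
L = 7.1830 m

7.1830 m


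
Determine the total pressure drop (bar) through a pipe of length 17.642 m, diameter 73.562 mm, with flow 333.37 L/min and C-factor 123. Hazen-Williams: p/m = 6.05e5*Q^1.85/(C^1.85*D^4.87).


Q^1.85 = 46496
C^1.85 = 7350.6
D^4.87 = 1.2320e+09
p/m = 0.0031063 bar/m
p_total = 0.0031063 * 17.642 = 0.054801 bar

0.054801 bar


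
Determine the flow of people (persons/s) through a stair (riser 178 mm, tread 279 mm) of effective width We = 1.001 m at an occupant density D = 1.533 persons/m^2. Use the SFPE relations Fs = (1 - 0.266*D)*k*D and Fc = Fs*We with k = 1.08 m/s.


1 - 0.266*D = 1 - 0.266*1.533 = 0.59222
Fs = 0.59222 * 1.08 * 1.533 = 0.98051 persons/(s*m)
Fc = 0.98051 * 1.001 = 0.98149 persons/s

0.98149 persons/s


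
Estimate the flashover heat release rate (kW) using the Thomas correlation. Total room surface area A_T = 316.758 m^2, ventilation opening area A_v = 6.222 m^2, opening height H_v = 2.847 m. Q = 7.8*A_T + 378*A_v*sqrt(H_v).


7.8*A_T = 2470.7
sqrt(H_v) = 1.6873
378*A_v*sqrt(H_v) = 3968.4
Q = 2470.7 + 3968.4 = 6439.1 kW

6439.1 kW


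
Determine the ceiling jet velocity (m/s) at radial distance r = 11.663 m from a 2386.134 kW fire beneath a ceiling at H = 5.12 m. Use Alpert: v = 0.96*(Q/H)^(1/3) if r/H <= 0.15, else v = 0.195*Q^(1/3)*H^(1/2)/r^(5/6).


r/H = 11.663 / 5.12 = 2.2779
r/H > 0.15, so v = 0.195*Q^(1/3)*H^(1/2)/r^(5/6)
Q^(1/3) = 13.363
H^(1/2) = 2.2627
r^(5/6) = 7.7448
v = 0.195 * 13.363 * 2.2627 / 7.7448 = 0.76131 m/s

0.76131 m/s


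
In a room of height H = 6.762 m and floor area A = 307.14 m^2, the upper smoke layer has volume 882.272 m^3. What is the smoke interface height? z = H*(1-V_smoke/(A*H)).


V/(A*H) = 0.42481
1 - 0.42481 = 0.57519
z = 6.762 * 0.57519 = 3.8895 m

3.8895 m


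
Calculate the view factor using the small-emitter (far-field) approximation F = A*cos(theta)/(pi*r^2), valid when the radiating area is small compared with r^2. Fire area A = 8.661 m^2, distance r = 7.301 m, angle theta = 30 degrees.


cos(30 deg) = 0.86603
pi*r^2 = 167.46
F = 8.661 * 0.86603 / 167.46 = 0.044790

0.044790


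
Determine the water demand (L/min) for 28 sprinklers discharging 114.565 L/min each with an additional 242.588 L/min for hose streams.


Sprinkler demand = 28 * 114.565 = 3207.82 L/min
Total = 3207.82 + 242.588 = 3450.408 L/min

3450.408 L/min


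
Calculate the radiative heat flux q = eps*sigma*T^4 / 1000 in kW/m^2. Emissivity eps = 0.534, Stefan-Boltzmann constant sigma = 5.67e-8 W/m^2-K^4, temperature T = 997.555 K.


T^4 = 9.9026e+11
q = 0.534 * 5.67e-8 * 9.9026e+11 / 1000 = 29.983 kW/m^2

29.983 kW/m^2


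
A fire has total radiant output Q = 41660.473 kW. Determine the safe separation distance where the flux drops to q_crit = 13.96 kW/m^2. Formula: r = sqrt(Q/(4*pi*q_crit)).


4*pi*q_crit = 175.43
Q/(4*pi*q_crit) = 237.48
r = sqrt(237.48) = 15.410 m

15.410 m


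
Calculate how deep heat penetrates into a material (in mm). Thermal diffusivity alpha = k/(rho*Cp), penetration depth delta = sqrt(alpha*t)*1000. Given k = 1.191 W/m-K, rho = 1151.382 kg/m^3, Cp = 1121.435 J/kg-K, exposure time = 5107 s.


alpha = 1.191 / (1151.382 * 1121.435) = 9.2240e-07 m^2/s
alpha * t = 0.0047107
delta = sqrt(0.0047107) * 1000 = 68.634 mm

68.634 mm


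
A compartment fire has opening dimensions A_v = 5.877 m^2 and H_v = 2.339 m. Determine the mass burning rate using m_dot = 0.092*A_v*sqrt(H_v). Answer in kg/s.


sqrt(H_v) = 1.5294
m_dot = 0.092 * 5.877 * 1.5294 = 0.82691 kg/s

0.82691 kg/s


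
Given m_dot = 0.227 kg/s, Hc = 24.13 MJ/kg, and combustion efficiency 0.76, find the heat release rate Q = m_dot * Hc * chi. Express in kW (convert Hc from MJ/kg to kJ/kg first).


Hc = 24.13 MJ/kg = 24.13 * 1000 kJ/kg = 24130 kJ/kg
Q = 0.227 kg/s * 24130 kJ/kg * 0.76 = 4162.9 kW

4162.9 kW


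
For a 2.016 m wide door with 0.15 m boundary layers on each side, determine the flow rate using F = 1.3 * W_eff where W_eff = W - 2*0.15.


W_eff = 2.016 - 0.30 = 1.716 m
F = 1.3 * 1.716 = 2.2308 persons/s

2.2308 persons/s


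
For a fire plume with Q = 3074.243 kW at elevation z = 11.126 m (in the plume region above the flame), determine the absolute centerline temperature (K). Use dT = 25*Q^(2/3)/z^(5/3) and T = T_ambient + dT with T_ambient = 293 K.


Q^(2/3) = 211.43
z^(5/3) = 55.450
dT = 25 * 211.43 / 55.450 = 95.324 K
T = 293 + 95.324 = 388.32 K

388.32 K


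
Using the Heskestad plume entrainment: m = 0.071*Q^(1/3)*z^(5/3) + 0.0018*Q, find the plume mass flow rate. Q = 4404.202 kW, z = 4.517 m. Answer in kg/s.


Q^(1/3) = 16.392
z^(5/3) = 12.343
First term = 0.071 * 16.392 * 12.343 = 14.365
Second term = 0.0018 * 4404.202 = 7.9276
m = 22.292 kg/s

22.292 kg/s


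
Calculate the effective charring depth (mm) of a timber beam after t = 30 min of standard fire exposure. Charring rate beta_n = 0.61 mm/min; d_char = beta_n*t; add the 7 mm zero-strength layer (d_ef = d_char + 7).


d_char = 0.61 * 30 = 18.3 mm
d_ef = 18.3 + 1.0*7 = 25.3 mm

25.3 mm


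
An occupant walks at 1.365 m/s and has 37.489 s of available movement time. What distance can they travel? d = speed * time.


d = 1.365 * 37.489 = 51.172 m

51.172 m


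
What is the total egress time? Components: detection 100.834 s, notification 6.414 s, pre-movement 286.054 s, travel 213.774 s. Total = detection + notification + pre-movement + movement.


Total = 100.834 + 6.414 + 286.054 + 213.774 = 607.076 s

607.076 s


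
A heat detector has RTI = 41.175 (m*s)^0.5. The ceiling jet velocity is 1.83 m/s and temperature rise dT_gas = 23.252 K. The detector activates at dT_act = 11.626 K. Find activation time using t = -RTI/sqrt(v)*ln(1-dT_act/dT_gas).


dT_act/dT_gas = 0.5
ln(1 - 0.5) = -0.69315
t = -41.175 / sqrt(1.83) * -0.69315 = 21.098 s

21.098 s


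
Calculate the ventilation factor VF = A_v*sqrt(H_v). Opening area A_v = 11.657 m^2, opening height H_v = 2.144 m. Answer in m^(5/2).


sqrt(H_v) = 1.4642
VF = 11.657 * 1.4642 = 17.069 m^(5/2)

17.069 m^(5/2)


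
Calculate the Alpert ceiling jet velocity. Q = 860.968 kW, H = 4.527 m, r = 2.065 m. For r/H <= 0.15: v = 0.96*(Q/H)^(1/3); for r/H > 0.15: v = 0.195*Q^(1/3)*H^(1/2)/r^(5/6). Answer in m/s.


r/H = 2.065 / 4.527 = 0.45615
r/H > 0.15, so v = 0.195*Q^(1/3)*H^(1/2)/r^(5/6)
Q^(1/3) = 9.5133
H^(1/2) = 2.1277
r^(5/6) = 1.8299
v = 0.195 * 9.5133 * 2.1277 / 1.8299 = 2.1569 m/s

2.1569 m/s


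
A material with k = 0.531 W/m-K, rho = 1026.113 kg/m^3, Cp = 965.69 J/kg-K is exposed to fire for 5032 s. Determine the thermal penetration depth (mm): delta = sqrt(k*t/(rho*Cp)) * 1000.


alpha = 0.531 / (1026.113 * 965.69) = 5.3587e-07 m^2/s
alpha * t = 0.0026965
delta = sqrt(0.0026965) * 1000 = 51.928 mm

51.928 mm


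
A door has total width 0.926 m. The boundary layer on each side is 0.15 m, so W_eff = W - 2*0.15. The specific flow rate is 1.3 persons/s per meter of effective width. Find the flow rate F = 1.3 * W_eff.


W_eff = 0.926 - 0.30 = 0.626 m
F = 1.3 * 0.626 = 0.81380 persons/s

0.81380 persons/s


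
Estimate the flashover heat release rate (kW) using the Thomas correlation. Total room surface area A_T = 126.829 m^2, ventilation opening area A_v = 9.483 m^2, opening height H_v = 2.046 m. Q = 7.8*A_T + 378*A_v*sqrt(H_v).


7.8*A_T = 989.27
sqrt(H_v) = 1.4304
378*A_v*sqrt(H_v) = 5127.3
Q = 989.27 + 5127.3 = 6116.6 kW

6116.6 kW


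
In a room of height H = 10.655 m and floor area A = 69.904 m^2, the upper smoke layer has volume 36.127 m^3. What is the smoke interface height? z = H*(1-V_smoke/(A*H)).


V/(A*H) = 0.048504
1 - 0.048504 = 0.95150
z = 10.655 * 0.95150 = 10.138 m

10.138 m


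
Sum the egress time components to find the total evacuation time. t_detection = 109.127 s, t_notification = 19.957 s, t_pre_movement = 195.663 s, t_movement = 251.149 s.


Total = 109.127 + 19.957 + 195.663 + 251.149 = 575.896 s

575.896 s


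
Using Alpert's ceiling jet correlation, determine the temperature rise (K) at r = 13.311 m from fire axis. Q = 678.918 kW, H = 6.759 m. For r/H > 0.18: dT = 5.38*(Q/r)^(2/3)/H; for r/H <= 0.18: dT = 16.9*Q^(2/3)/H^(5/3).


r/H = 13.311 / 6.759 = 1.9694
r/H > 0.18, so dT = 5.38*(Q/r)^(2/3)/H
Q/r = 51.004
(Q/r)^(2/3) = 13.753
dT = 5.38 * 13.753 / 6.759 = 10.947 K

10.947 K


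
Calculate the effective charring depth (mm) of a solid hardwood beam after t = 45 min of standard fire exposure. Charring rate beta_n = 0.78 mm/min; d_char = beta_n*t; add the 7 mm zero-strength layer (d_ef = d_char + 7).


d_char = 0.78 * 45 = 35.1 mm
d_ef = 35.1 + 1.0*7 = 42.1 mm

42.1 mm


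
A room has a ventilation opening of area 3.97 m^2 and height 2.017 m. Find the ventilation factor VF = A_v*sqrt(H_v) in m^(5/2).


sqrt(H_v) = 1.4202
VF = 3.97 * 1.4202 = 5.6382 m^(5/2)

5.6382 m^(5/2)


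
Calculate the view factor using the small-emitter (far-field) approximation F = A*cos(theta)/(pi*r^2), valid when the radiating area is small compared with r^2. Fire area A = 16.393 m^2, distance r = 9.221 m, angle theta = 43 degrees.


cos(43 deg) = 0.73135
pi*r^2 = 267.12
F = 16.393 * 0.73135 / 267.12 = 0.044883

0.044883


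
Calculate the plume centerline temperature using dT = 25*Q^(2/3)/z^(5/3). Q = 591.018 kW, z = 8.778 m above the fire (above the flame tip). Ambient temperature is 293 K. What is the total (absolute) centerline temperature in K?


Q^(2/3) = 70.426
z^(5/3) = 37.353
dT = 25 * 70.426 / 37.353 = 47.135 K
T = 293 + 47.135 = 340.14 K

340.14 K


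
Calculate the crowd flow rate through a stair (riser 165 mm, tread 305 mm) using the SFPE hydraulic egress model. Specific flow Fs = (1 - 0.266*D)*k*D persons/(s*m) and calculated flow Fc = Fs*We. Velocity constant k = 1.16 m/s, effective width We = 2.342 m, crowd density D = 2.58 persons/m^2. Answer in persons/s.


1 - 0.266*D = 1 - 0.266*2.58 = 0.31372
Fs = 0.31372 * 1.16 * 2.58 = 0.93890 persons/(s*m)
Fc = 0.93890 * 2.342 = 2.1989 persons/s

2.1989 persons/s


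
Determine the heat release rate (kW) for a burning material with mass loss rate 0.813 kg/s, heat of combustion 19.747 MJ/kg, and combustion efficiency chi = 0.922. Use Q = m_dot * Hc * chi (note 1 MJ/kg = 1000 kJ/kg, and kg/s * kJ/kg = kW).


Hc = 19.747 MJ/kg = 19.747 * 1000 kJ/kg = 19747 kJ/kg
Q = 0.813 kg/s * 19747 kJ/kg * 0.922 = 14802 kW

14802 kW


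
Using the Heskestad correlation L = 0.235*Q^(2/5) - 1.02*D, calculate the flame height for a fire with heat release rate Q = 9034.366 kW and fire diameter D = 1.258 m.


Q^(2/5) = 38.226
0.235 * Q^(2/5) = 8.9831
1.02 * D = 1.2832
L = 7.7000 m

7.7000 m


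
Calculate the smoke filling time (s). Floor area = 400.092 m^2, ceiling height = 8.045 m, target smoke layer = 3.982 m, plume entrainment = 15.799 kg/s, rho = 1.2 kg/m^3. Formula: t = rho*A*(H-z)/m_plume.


H - z = 4.063 m
t = 1.2 * 400.092 * 4.063 / 15.799 = 123.47 s

123.47 s


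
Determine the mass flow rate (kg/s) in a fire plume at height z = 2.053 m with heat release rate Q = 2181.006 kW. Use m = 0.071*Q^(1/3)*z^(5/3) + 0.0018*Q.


Q^(1/3) = 12.968
z^(5/3) = 3.3163
First term = 0.071 * 12.968 * 3.3163 = 3.0535
Second term = 0.0018 * 2181.006 = 3.9258
m = 6.9793 kg/s

6.9793 kg/s


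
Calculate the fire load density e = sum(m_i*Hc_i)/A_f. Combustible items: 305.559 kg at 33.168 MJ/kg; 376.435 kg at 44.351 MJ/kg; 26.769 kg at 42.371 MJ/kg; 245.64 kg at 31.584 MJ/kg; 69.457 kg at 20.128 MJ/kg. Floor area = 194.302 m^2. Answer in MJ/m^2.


Total energy = 305.559*33.168 + 376.435*44.351 + 26.769*42.371 + 245.64*31.584 + 69.457*20.128
= 10134.78 + 16695.27 + 1134.229 + 7758.294 + 1398.030
= 37120.60 MJ
e = 37120.60 / 194.302 = 191.05 MJ/m^2

191.05 MJ/m^2


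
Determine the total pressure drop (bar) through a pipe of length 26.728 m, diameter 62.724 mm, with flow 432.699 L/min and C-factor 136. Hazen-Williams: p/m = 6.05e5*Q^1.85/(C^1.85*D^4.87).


Q^1.85 = 75326
C^1.85 = 8852.1
D^4.87 = 5.6689e+08
p/m = 0.0090813 bar/m
p_total = 0.0090813 * 26.728 = 0.24273 bar

0.24273 bar


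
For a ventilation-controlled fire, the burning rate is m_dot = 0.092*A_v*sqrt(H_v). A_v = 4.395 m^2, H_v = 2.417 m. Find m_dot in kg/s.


sqrt(H_v) = 1.5547
m_dot = 0.092 * 4.395 * 1.5547 = 0.62862 kg/s

0.62862 kg/s


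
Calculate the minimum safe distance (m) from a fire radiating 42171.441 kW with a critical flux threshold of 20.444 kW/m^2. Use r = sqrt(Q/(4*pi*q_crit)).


4*pi*q_crit = 256.91
Q/(4*pi*q_crit) = 164.15
r = sqrt(164.15) = 12.812 m

12.812 m


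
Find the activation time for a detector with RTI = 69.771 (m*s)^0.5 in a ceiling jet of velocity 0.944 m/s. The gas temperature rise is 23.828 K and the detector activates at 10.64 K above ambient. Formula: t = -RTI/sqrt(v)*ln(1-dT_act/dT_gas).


dT_act/dT_gas = 0.44653
ln(1 - 0.44653) = -0.59155
t = -69.771 / sqrt(0.944) * -0.59155 = 42.480 s

42.480 s


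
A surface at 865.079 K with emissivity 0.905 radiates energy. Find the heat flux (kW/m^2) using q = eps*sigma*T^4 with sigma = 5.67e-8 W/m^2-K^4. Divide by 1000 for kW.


T^4 = 5.6005e+11
q = 0.905 * 5.67e-8 * 5.6005e+11 / 1000 = 28.738 kW/m^2

28.738 kW/m^2


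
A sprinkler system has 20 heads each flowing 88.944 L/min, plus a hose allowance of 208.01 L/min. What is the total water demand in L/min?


Sprinkler demand = 20 * 88.944 = 1778.88 L/min
Total = 1778.88 + 208.01 = 1986.89 L/min

1986.89 L/min


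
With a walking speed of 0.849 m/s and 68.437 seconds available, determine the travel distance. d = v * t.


d = 0.849 * 68.437 = 58.103 m

58.103 m


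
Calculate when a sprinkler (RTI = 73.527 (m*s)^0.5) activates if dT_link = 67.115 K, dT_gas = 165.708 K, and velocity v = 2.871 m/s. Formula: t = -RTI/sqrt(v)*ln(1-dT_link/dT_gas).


dT_link/dT_gas = 0.40502
ln(1 - 0.40502) = -0.51923
t = -73.527 / sqrt(2.871) * -0.51923 = 22.531 s

22.531 s


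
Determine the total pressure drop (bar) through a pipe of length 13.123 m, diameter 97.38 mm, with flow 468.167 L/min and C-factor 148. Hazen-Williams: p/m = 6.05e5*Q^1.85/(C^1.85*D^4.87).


Q^1.85 = 87145
C^1.85 = 10351
D^4.87 = 4.8289e+09
p/m = 0.0010548 bar/m
p_total = 0.0010548 * 13.123 = 0.013842 bar

0.013842 bar


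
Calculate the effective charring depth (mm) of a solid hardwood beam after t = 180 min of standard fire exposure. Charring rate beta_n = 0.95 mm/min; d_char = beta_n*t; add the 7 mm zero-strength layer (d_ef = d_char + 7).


d_char = 0.95 * 180 = 171 mm
d_ef = 171 + 1.0*7 = 178 mm

178 mm


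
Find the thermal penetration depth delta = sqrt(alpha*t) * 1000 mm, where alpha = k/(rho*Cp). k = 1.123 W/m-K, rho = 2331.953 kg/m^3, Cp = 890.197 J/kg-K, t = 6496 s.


alpha = 1.123 / (2331.953 * 890.197) = 5.4097e-07 m^2/s
alpha * t = 0.0035141
delta = sqrt(0.0035141) * 1000 = 59.280 mm

59.280 mm


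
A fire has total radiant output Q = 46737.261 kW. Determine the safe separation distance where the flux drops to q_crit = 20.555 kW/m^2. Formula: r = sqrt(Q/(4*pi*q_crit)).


4*pi*q_crit = 258.30
Q/(4*pi*q_crit) = 180.94
r = sqrt(180.94) = 13.451 m

13.451 m


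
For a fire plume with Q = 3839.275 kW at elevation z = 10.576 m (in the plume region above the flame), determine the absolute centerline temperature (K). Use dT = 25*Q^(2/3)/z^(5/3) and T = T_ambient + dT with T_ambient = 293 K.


Q^(2/3) = 245.19
z^(5/3) = 50.957
dT = 25 * 245.19 / 50.957 = 120.29 K
T = 293 + 120.29 = 413.29 K

413.29 K


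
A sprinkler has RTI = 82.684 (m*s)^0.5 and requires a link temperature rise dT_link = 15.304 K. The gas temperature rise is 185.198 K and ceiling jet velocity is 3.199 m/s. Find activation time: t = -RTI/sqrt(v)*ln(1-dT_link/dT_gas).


dT_link/dT_gas = 0.082636
ln(1 - 0.082636) = -0.086251
t = -82.684 / sqrt(3.199) * -0.086251 = 3.9873 s

3.9873 s


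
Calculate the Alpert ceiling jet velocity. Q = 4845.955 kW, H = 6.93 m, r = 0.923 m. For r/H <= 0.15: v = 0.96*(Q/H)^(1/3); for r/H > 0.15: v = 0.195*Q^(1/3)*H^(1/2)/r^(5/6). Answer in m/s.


r/H = 0.923 / 6.93 = 0.13319
r/H <= 0.15, so v = 0.96*(Q/H)^(1/3)
Q/H = 699.27
(Q/H)^(1/3) = 8.8760
v = 0.96 * 8.8760 = 8.5209 m/s

8.5209 m/s


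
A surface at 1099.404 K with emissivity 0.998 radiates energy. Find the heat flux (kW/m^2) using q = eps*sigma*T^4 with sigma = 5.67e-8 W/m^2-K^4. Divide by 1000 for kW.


T^4 = 1.4609e+12
q = 0.998 * 5.67e-8 * 1.4609e+12 / 1000 = 82.669 kW/m^2

82.669 kW/m^2


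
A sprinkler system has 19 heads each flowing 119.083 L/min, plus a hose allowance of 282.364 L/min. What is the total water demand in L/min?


Sprinkler demand = 19 * 119.083 = 2262.577 L/min
Total = 2262.577 + 282.364 = 2544.941 L/min

2544.941 L/min


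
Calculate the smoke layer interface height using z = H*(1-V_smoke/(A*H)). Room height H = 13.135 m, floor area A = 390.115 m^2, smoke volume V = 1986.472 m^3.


V/(A*H) = 0.38767
1 - 0.38767 = 0.61233
z = 13.135 * 0.61233 = 8.0430 m

8.0430 m


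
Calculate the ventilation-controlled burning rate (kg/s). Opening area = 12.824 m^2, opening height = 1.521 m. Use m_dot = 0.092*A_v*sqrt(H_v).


sqrt(H_v) = 1.2333
m_dot = 0.092 * 12.824 * 1.2333 = 1.4550 kg/s

1.4550 kg/s


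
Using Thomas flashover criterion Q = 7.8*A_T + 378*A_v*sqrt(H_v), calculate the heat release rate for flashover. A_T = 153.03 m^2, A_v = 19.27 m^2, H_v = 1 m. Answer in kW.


7.8*A_T = 1193.634
sqrt(H_v) = 1
378*A_v*sqrt(H_v) = 7284.06
Q = 1193.634 + 7284.06 = 8477.694 kW

8477.694 kW


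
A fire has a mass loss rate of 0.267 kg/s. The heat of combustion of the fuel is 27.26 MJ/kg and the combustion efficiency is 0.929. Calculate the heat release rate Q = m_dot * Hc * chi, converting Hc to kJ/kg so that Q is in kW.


Hc = 27.26 MJ/kg = 27.26 * 1000 kJ/kg = 27260 kJ/kg
Q = 0.267 kg/s * 27260 kJ/kg * 0.929 = 6761.7 kW

6761.7 kW


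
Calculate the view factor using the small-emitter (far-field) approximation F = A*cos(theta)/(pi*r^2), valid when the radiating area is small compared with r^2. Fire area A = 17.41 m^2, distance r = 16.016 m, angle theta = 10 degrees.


cos(10 deg) = 0.98481
pi*r^2 = 805.86
F = 17.41 * 0.98481 / 805.86 = 0.021276

0.021276


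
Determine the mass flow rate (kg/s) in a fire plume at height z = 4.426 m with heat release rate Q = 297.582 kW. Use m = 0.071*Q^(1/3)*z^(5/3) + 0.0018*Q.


Q^(1/3) = 6.6763
z^(5/3) = 11.931
First term = 0.071 * 6.6763 * 11.931 = 5.6556
Second term = 0.0018 * 297.582 = 0.53565
m = 6.1913 kg/s

6.1913 kg/s


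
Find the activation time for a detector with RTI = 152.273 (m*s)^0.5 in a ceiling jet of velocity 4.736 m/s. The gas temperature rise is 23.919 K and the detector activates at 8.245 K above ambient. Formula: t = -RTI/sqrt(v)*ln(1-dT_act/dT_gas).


dT_act/dT_gas = 0.34471
ln(1 - 0.34471) = -0.42267
t = -152.273 / sqrt(4.736) * -0.42267 = 29.575 s

29.575 s


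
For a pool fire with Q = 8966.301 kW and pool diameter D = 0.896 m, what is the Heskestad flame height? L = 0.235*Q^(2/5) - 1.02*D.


Q^(2/5) = 38.111
0.235 * Q^(2/5) = 8.9560
1.02 * D = 0.91392
L = 8.0421 m

8.0421 m


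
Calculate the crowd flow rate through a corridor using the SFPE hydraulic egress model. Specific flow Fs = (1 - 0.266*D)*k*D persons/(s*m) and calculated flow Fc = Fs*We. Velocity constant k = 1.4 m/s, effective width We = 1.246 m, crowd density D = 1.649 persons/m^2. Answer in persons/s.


1 - 0.266*D = 1 - 0.266*1.649 = 0.56137
Fs = 0.56137 * 1.4 * 1.649 = 1.2960 persons/(s*m)
Fc = 1.2960 * 1.246 = 1.6148 persons/s

1.6148 persons/s


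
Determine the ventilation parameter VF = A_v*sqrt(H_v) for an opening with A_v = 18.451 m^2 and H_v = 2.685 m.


sqrt(H_v) = 1.6386
VF = 18.451 * 1.6386 = 30.234 m^(5/2)

30.234 m^(5/2)


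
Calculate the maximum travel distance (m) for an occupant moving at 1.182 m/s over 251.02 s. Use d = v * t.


d = 1.182 * 251.02 = 296.71 m

296.71 m


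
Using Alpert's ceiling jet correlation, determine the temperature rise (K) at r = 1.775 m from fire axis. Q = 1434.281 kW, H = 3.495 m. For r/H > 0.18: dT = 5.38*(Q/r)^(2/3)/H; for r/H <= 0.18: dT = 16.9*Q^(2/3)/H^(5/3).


r/H = 1.775 / 3.495 = 0.50787
r/H > 0.18, so dT = 5.38*(Q/r)^(2/3)/H
Q/r = 808.05
(Q/r)^(2/3) = 86.754
dT = 5.38 * 86.754 / 3.495 = 133.54 K

133.54 K


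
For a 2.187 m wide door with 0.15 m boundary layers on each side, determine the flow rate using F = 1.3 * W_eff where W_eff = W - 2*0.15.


W_eff = 2.187 - 0.30 = 1.887 m
F = 1.3 * 1.887 = 2.4531 persons/s

2.4531 persons/s


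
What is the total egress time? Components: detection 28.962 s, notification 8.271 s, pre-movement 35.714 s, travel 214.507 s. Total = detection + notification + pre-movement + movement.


Total = 28.962 + 8.271 + 35.714 + 214.507 = 287.454 s

287.454 s


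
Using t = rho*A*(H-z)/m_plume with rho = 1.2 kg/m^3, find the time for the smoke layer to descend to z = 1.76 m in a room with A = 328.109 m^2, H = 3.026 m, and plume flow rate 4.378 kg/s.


H - z = 1.266 m
t = 1.2 * 328.109 * 1.266 / 4.378 = 113.86 s

113.86 s


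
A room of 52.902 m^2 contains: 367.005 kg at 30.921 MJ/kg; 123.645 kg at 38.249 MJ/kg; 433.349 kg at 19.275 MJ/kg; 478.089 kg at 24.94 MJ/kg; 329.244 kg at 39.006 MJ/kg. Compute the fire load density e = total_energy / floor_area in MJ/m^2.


Total energy = 367.005*30.921 + 123.645*38.249 + 433.349*19.275 + 478.089*24.94 + 329.244*39.006
= 11348.16 + 4729.298 + 8352.802 + 11923.54 + 12842.49
= 49196.29 MJ
e = 49196.29 / 52.902 = 929.95 MJ/m^2

929.95 MJ/m^2


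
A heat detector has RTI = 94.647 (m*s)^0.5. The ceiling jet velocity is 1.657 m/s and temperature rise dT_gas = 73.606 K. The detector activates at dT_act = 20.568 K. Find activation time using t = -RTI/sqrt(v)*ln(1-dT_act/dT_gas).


dT_act/dT_gas = 0.27943
ln(1 - 0.27943) = -0.32772
t = -94.647 / sqrt(1.657) * -0.32772 = 24.096 s

24.096 s
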